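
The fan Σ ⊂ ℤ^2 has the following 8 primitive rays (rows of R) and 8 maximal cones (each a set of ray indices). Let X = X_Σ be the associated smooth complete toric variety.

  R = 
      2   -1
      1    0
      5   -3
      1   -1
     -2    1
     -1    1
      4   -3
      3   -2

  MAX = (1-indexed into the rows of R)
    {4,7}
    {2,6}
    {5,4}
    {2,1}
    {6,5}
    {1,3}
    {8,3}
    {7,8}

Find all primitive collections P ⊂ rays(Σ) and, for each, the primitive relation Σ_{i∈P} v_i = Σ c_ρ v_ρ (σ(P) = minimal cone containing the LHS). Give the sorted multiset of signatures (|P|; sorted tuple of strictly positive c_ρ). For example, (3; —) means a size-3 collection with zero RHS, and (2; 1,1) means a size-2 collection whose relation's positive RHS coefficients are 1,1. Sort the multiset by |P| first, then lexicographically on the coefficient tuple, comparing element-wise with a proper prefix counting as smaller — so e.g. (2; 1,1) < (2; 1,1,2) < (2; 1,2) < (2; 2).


The 20 primitive collections of Σ (r=8, n=2):

  • {1,5}:  v_{1} + v_{5} = 0 — sig = (2; —)
  • {4,6}:  v_{4} + v_{6} = 0 — sig = (2; —)
  • {1,4}:  v_{1} + v_{4} = v_{8} — sig = (2; 1)
  • {1,6}:  v_{1} + v_{6} = v_{2} — sig = (2; 1)
  • {1,8}:  v_{1} + v_{8} = v_{3} — sig = (2; 1)
  • {2,4}:  v_{2} + v_{4} = v_{1} — sig = (2; 1)
  • {2,5}:  v_{2} + v_{5} = v_{6} — sig = (2; 1)
  • {2,7}:  v_{2} + v_{7} = v_{3} — sig = (2; 1)
  • {3,5}:  v_{3} + v_{5} = v_{8} — sig = (2; 1)
  • {4,8}:  v_{4} + v_{8} = v_{7} — sig = (2; 1)
  • {5,8}:  v_{5} + v_{8} = v_{4} — sig = (2; 1)
  • {6,7}:  v_{6} + v_{7} = v_{8} — sig = (2; 1)
  • {6,8}:  v_{6} + v_{8} = v_{1} — sig = (2; 1)
  • {1,7}:  v_{1} + v_{7} = 2·v_{8} — sig = (2; 2)
  • {2,8}:  v_{2} + v_{8} = 2·v_{1} — sig = (2; 2)
  • {3,4}:  v_{3} + v_{4} = 2·v_{8} — sig = (2; 2)
  • {3,6}:  v_{3} + v_{6} = 2·v_{1} — sig = (2; 2)
  • {5,7}:  v_{5} + v_{7} = 2·v_{4} — sig = (2; 2)
  • {2,3}:  v_{2} + v_{3} = 3·v_{1} — sig = (2; 3)
  • {3,7}:  v_{3} + v_{7} = 3·v_{8} — sig = (2; 3)

Hence PRS(X_Σ) =
    (2; —)
    (2; —)
    (2; 1)
    (2; 1)
    (2; 1)
    (2; 1)
    (2; 1)
    (2; 1)
    (2; 1)
    (2; 1)
    (2; 1)
    (2; 1)
    (2; 1)
    (2; 2)
    (2; 2)
    (2; 2)
    (2; 2)
    (2; 2)
    (2; 3)
    (2; 3)


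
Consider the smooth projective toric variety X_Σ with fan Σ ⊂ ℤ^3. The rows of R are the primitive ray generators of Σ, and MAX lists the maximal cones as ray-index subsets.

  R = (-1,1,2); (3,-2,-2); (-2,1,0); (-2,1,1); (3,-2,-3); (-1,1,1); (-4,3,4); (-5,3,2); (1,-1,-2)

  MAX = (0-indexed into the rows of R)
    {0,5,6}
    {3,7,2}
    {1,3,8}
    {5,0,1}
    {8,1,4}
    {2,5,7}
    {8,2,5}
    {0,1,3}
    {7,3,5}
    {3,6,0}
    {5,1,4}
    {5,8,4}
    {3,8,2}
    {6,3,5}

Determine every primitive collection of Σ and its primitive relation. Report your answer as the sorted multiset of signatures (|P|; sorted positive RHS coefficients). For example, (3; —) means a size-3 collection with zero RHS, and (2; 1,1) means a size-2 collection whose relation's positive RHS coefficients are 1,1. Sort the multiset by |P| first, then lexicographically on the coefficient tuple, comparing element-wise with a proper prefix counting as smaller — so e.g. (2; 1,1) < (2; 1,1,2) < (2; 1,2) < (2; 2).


Δ(Σ) — 9 vertices, 20 min non-faces:

  P = {0,8}:  v_{0} + v_{8} = 0  ⇒ sig = (2; —)
  P = {1,2}:  v_{1} + v_{2} = v_{8}  ⇒ sig = (2; 1)
  P = {1,6}:  v_{1} + v_{6} = v_{0}  ⇒ sig = (2; 1)
  P = {1,7}:  v_{1} + v_{7} = v_{2}  ⇒ sig = (2; 1)
  P = {3,4}:  v_{3} + v_{4} = v_{8}  ⇒ sig = (2; 1)
  P = {4,6}:  v_{4} + v_{6} = v_{5}  ⇒ sig = (2; 1)
  P = {0,2}:  v_{0} + v_{2} = v_{3} + v_{5}  ⇒ sig = (2; 1,1)
  P = {0,4}:  v_{0} + v_{4} = v_{1} + v_{5}  ⇒ sig = (2; 1,1)
  P = {6,8}:  v_{6} + v_{8} = v_{3} + v_{5}  ⇒ sig = (2; 1,1)
  P = {4,7}:  v_{4} + v_{7} = v_{2} + v_{5} + v_{8}  ⇒ sig = (2; 1,1,1)
  P = {2,4}:  v_{2} + v_{4} = v_{5} + 2·v_{8}  ⇒ sig = (2; 1,2)
  P = {7,8}:  v_{7} + v_{8} = 2·v_{2}  ⇒ sig = (2; 2)
  P = {0,7}:  v_{0} + v_{7} = 2·v_{3} + 2·v_{5}  ⇒ sig = (2; 2,2)
  P = {2,6}:  v_{2} + v_{6} = 2·v_{3} + 2·v_{5}  ⇒ sig = (2; 2,2)
  P = {6,7}:  v_{6} + v_{7} = 3·v_{3} + 3·v_{5}  ⇒ sig = (2; 3,3)
  P = {1,3,5}:  v_{1} + v_{3} + v_{5} = 0  ⇒ sig = (3; —)
  P = {0,3,5}:  v_{0} + v_{3} + v_{5} = v_{6}  ⇒ sig = (3; 1)
  P = {1,5,8}:  v_{1} + v_{5} + v_{8} = v_{4}  ⇒ sig = (3; 1)
  P = {2,3,5}:  v_{2} + v_{3} + v_{5} = v_{7}  ⇒ sig = (3; 1)
  P = {3,5,8}:  v_{3} + v_{5} + v_{8} = v_{2}  ⇒ sig = (3; 1)

Hence PRS(X_Σ) =
[(2; —), (2; 1), (2; 1), (2; 1), (2; 1), (2; 1), (2; 1,1), (2; 1,1), (2; 1,1), (2; 1,1,1), (2; 1,2), (2; 2), (2; 2,2), (2; 2,2), (2; 3,3), (3; —), (3; 1), (3; 1), (3; 1), (3; 1)]


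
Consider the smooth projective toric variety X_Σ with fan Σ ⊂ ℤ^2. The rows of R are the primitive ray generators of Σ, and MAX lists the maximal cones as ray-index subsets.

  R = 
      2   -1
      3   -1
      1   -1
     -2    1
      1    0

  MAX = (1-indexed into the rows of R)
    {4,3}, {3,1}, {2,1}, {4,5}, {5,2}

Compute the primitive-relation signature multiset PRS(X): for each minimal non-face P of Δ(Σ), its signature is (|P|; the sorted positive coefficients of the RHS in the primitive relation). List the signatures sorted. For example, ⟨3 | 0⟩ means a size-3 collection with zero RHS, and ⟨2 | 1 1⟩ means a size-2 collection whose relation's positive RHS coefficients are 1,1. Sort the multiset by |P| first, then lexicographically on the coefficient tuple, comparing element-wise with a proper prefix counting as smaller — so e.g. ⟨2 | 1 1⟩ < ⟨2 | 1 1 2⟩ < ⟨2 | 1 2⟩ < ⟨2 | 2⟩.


5 minimal non-faces of Δ(Σ) (on 5 rays):

  P = {1,4}:  v_{1} + v_{4} = 0 ; sig = ⟨2 | 0⟩
  P = {1,5}:  v_{1} + v_{5} = v_{2} ; sig = ⟨2 | 1⟩
  P = {2,4}:  v_{2} + v_{4} = v_{5} ; sig = ⟨2 | 1⟩
  P = {3,5}:  v_{3} + v_{5} = v_{1} ; sig = ⟨2 | 1⟩
  P = {2,3}:  v_{2} + v_{3} = 2·v_{1} ; sig = ⟨2 | 2⟩

so the primitive-relation signature multiset is
    ⟨2 | 0⟩
    ⟨2 | 1⟩
    ⟨2 | 1⟩
    ⟨2 | 1⟩
    ⟨2 | 2⟩


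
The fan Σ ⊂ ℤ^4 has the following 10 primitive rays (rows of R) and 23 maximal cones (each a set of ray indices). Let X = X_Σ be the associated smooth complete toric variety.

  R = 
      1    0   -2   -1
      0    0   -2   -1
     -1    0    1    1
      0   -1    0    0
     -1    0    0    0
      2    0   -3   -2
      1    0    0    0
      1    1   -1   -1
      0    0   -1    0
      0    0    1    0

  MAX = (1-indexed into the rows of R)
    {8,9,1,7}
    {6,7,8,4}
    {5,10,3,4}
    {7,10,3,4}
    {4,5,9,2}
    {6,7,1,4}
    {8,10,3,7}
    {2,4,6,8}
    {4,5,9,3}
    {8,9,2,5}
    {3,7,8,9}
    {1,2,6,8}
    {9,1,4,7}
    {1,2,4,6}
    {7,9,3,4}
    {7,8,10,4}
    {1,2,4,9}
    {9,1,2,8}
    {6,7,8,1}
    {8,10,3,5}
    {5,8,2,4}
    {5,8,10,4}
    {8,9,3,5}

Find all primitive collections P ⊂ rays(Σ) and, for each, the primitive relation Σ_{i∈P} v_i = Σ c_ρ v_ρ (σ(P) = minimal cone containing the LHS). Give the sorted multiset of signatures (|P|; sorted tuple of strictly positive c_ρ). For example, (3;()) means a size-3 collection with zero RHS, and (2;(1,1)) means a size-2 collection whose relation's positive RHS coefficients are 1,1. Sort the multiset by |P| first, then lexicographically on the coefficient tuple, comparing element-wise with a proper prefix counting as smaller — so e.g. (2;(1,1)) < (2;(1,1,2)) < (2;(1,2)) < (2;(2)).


|primitive collections| = 15. Relations:

  P = {5,7}:  v_{5} + v_{7} = 0  →  sig = (2;())
  P = {9,10}:  v_{9} + v_{10} = 0  →  sig = (2;())
  P = {1,3}:  v_{1} + v_{3} = v_{9}  →  sig = (2;(1))
  P = {1,5}:  v_{1} + v_{5} = v_{2}  →  sig = (2;(1))
  P = {2,7}:  v_{2} + v_{7} = v_{1}  →  sig = (2;(1))
  P = {3,6}:  v_{3} + v_{6} = v_{1}  →  sig = (2;(1))
  P = {1,10}:  v_{1} + v_{10} = v_{4} + v_{8}  →  sig = (2;(1,1))
  P = {2,3}:  v_{2} + v_{3} = v_{5} + v_{9}  →  sig = (2;(1,1))
  P = {2,10}:  v_{2} + v_{10} = v_{4} + v_{5} + v_{8}  →  sig = (2;(1,1,1))
  P = {5,6}:  v_{5} + v_{6} = v_{2} + v_{4} + v_{8}  →  sig = (2;(1,1,1))
  P = {6,9}:  v_{6} + v_{9} = 2·v_{1}  →  sig = (2;(2))
  P = {6,10}:  v_{6} + v_{10} = 2·v_{4} + 2·v_{8}  →  sig = (2;(2,2))
  P = {3,4,8}:  v_{3} + v_{4} + v_{8} = 0  →  sig = (3;())
  P = {1,4,8}:  v_{1} + v_{4} + v_{8} = v_{6}  →  sig = (3;(1))
  P = {4,8,9}:  v_{4} + v_{8} + v_{9} = v_{1}  →  sig = (3;(1))

Signatures (|P|; sorted positive RHS coefficients), sorted:
{ (2;()) ×2,  (2;(1)) ×4,  (2;(1,1)) ×2,  (2;(1,1,1)) ×2,  (2;(2)),  (2;(2,2)),  (3;()),  (3;(1)) ×2 }


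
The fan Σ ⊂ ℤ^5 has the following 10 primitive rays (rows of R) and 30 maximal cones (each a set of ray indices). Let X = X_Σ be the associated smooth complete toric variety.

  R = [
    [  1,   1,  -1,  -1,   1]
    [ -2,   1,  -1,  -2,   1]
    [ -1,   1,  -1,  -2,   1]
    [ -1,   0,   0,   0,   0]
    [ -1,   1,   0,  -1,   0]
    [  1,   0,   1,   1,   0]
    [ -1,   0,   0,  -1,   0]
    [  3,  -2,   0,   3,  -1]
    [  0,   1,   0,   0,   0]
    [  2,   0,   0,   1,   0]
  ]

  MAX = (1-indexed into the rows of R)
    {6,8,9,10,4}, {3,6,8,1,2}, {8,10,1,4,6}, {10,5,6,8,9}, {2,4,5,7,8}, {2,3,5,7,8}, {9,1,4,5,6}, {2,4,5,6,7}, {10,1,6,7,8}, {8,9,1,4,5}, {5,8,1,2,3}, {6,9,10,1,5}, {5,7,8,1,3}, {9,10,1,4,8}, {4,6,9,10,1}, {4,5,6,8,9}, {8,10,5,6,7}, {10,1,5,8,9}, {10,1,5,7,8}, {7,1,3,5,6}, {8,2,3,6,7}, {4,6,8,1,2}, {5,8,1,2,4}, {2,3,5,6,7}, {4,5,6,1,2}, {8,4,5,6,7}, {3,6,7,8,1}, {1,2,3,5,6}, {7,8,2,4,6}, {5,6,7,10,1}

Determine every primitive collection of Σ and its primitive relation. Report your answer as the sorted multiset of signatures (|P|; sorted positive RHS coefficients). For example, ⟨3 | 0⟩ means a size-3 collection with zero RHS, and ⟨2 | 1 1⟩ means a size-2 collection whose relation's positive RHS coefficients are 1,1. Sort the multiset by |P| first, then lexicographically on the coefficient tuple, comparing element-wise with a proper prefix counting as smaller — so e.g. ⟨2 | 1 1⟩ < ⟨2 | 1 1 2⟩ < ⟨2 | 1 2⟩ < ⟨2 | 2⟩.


14 collections generate NE(X_Σ); each relation:

  {3,4}:  v_{3} + v_{4} = v_{2}  ⇒ sig = ⟨2 | 1⟩
  {3,10}:  v_{3} + v_{10} = v_{1}  ⇒ sig = ⟨2 | 1⟩
  {7,9}:  v_{7} + v_{9} = v_{5}  ⇒ sig = ⟨2 | 1⟩
  {2,10}:  v_{2} + v_{10} = v_{1} + v_{4}  ⇒ sig = ⟨2 | 1 1⟩
  {3,9}:  v_{3} + v_{9} = v_{1} + v_{4} + v_{5}  ⇒ sig = ⟨2 | 1 1 1⟩
  {2,9}:  v_{2} + v_{9} = v_{1} + 2·v_{4} + v_{5}  ⇒ sig = ⟨2 | 1 1 2⟩
  {4,7,10}:  v_{4} + v_{7} + v_{10} = 0  ⇒ sig = ⟨3 | 0⟩
  {1,4,7}:  v_{1} + v_{4} + v_{7} = v_{3}  ⇒ sig = ⟨3 | 1⟩
  {4,5,10}:  v_{4} + v_{5} + v_{10} = v_{9}  ⇒ sig = ⟨3 | 1⟩
  {1,2,7}:  v_{1} + v_{2} + v_{7} = 2·v_{3}  ⇒ sig = ⟨3 | 2⟩
  {3,5,6,8}:  v_{3} + v_{5} + v_{6} + v_{8} = v_{10}  ⇒ sig = ⟨4 | 1⟩
  {2,5,6,8}:  v_{2} + v_{5} + v_{6} + v_{8} = v_{4} + v_{10}  ⇒ sig = ⟨4 | 1 1⟩
  {1,6,8,9}:  v_{1} + v_{6} + v_{8} + v_{9} = v_{4} + 3·v_{10}  ⇒ sig = ⟨4 | 1 3⟩
  {1,5,6,8}:  v_{1} + v_{5} + v_{6} + v_{8} = 2·v_{10}  ⇒ sig = ⟨4 | 2⟩

Sorted signature multiset PRS(X):
    ⟨2 | 1⟩
    ⟨2 | 1⟩
    ⟨2 | 1⟩
    ⟨2 | 1 1⟩
    ⟨2 | 1 1 1⟩
    ⟨2 | 1 1 2⟩
    ⟨3 | 0⟩
    ⟨3 | 1⟩
    ⟨3 | 1⟩
    ⟨3 | 2⟩
    ⟨4 | 1⟩
    ⟨4 | 1 1⟩
    ⟨4 | 1 3⟩
    ⟨4 | 2⟩


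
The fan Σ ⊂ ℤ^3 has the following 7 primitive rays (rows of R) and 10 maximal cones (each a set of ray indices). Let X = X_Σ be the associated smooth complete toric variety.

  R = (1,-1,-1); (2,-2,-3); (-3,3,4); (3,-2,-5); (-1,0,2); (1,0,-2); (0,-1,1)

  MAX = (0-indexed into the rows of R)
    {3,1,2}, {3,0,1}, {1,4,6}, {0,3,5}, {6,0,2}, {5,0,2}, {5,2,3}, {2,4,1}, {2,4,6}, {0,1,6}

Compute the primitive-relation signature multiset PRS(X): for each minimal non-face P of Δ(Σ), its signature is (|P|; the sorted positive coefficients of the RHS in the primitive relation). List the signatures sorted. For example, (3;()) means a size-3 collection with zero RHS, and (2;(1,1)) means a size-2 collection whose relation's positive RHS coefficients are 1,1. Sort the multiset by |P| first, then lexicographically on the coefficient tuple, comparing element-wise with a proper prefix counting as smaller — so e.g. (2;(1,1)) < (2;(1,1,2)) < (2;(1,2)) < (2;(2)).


The 9 primitive collections of Σ (r=7, n=3):

  P = {4,5}:  v_{4} + v_{5} = 0  →  sig = (2;())
  P = {0,4}:  v_{0} + v_{4} = v_{6}  →  sig = (2;(1))
  P = {1,5}:  v_{1} + v_{5} = v_{3}  →  sig = (2;(1))
  P = {3,4}:  v_{3} + v_{4} = v_{1}  →  sig = (2;(1))
  P = {5,6}:  v_{5} + v_{6} = v_{0}  →  sig = (2;(1))
  P = {3,6}:  v_{3} + v_{6} = v_{0} + v_{1}  →  sig = (2;(1,1))
  P = {0,1,2}:  v_{0} + v_{1} + v_{2} = 0  →  sig = (3;())
  P = {0,2,3}:  v_{0} + v_{2} + v_{3} = v_{5}  →  sig = (3;(1))
  P = {1,2,6}:  v_{1} + v_{2} + v_{6} = v_{4}  →  sig = (3;(1))

so the primitive-relation signature multiset is
    (2;())
    (2;(1))
    (2;(1))
    (2;(1))
    (2;(1))
    (2;(1,1))
    (3;())
    (3;(1))
    (3;(1))


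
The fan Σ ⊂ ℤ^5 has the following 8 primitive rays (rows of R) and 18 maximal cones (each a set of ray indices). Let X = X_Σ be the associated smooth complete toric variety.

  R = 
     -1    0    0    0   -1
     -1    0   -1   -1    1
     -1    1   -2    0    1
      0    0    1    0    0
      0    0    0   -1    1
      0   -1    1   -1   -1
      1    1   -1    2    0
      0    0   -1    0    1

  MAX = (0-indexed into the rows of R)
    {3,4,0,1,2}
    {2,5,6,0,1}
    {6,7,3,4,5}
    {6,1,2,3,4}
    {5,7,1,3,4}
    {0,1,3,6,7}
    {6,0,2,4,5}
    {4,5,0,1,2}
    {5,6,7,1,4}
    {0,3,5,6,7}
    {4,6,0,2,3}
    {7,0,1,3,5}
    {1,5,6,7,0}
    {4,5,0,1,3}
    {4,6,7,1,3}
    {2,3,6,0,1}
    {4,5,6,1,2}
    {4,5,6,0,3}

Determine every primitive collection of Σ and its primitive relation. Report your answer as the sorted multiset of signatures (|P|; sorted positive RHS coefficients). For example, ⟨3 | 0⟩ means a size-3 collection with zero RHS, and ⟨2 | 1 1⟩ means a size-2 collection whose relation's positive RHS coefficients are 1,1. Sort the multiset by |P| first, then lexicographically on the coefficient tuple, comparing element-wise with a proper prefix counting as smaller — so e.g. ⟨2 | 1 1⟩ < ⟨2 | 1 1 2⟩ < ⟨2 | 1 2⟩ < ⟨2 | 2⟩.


|primitive collections| = 5. Relations:

  {2,7}:  v_{2} + v_{7} = 2·v_{1} + v_{6} — sig = ⟨2 | 1 2⟩
  {0,4,7}:  v_{0} + v_{4} + v_{7} = v_{1} — sig = ⟨3 | 1⟩
  {2,3,5}:  v_{2} + v_{3} + v_{5} = v_{0} + v_{4} — sig = ⟨3 | 1 1⟩
  {1,3,5,6}:  v_{1} + v_{3} + v_{5} + v_{6} = 0 — sig = ⟨4 | 0⟩
  {0,1,4,6}:  v_{0} + v_{1} + v_{4} + v_{6} = v_{2} — sig = ⟨4 | 1⟩

so the primitive-relation signature multiset is
    ⟨2 | 1 2⟩
    ⟨3 | 1⟩
    ⟨3 | 1 1⟩
    ⟨4 | 0⟩
    ⟨4 | 1⟩


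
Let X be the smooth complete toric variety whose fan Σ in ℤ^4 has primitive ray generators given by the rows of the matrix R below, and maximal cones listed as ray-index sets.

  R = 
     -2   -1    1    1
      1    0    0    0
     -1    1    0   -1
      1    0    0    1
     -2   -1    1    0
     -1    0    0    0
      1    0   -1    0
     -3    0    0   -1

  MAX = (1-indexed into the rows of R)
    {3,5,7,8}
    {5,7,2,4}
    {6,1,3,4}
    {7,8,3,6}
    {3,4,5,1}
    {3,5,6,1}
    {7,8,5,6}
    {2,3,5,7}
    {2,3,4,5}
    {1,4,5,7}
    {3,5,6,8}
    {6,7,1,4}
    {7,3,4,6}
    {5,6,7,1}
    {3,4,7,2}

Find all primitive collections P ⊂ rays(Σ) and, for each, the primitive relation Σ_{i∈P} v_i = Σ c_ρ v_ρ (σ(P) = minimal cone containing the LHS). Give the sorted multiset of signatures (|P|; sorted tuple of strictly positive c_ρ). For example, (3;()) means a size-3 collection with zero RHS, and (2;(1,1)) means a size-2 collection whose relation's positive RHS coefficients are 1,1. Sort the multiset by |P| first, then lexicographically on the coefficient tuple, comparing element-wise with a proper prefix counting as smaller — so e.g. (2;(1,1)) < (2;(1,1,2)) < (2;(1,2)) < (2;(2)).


Σ has 9 primitive collections:

  {2,6}:  v_{2} + v_{6} = 0 ; sig = (2;())
  {1,2}:  v_{1} + v_{2} = v_{4} + v_{5} ; sig = (2;(1,1))
  {2,8}:  v_{2} + v_{8} = v_{3} + v_{5} + v_{7} ; sig = (2;(1,1,1))
  {1,8}:  v_{1} + v_{8} = v_{5} + 3·v_{6} ; sig = (2;(1,3))
  {4,8}:  v_{4} + v_{8} = 2·v_{6} ; sig = (2;(2))
  {4,5,6}:  v_{4} + v_{5} + v_{6} = v_{1} ; sig = (3;(1))
  {1,3,7}:  v_{1} + v_{3} + v_{7} = 2·v_{6} ; sig = (3;(2))
  {3,4,5,7}:  v_{3} + v_{4} + v_{5} + v_{7} = v_{6} ; sig = (4;(1))
  {3,5,6,7}:  v_{3} + v_{5} + v_{6} + v_{7} = v_{8} ; sig = (4;(1))

Sorted signature multiset PRS(X):
    (2;())
    (2;(1,1))
    (2;(1,1,1))
    (2;(1,3))
    (2;(2))
    (3;(1))
    (3;(2))
    (4;(1))
    (4;(1))


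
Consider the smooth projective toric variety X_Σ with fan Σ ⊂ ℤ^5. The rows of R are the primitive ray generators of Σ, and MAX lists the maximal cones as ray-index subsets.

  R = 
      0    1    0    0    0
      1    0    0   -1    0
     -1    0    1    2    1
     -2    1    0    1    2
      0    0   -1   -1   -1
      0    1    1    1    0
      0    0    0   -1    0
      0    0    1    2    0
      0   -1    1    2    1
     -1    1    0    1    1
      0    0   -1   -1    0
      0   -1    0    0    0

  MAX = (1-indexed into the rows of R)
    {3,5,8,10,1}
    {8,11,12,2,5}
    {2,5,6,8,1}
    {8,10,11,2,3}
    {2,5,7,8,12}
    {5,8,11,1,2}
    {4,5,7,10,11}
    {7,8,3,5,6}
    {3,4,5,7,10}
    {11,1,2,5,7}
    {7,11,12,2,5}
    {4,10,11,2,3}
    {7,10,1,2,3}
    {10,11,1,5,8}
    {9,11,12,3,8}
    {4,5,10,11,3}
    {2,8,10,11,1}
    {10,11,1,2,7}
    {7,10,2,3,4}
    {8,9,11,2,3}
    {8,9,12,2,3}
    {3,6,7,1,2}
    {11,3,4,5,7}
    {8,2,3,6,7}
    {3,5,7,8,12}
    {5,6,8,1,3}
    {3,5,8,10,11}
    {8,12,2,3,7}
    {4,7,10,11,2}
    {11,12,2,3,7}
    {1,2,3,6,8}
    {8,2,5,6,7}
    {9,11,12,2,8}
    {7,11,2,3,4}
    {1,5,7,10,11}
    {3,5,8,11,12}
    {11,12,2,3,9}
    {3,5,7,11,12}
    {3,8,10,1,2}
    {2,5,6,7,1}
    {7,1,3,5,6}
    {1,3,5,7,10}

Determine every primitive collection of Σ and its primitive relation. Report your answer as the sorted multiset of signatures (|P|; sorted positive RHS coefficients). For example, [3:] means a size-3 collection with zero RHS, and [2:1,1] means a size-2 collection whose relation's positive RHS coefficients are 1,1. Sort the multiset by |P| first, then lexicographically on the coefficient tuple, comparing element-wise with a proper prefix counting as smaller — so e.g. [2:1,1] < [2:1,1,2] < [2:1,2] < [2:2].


The 24 primitive collections of Σ (r=12, n=5):

  {1,12}:  v_{1} + v_{12} = 0 ; sig = [2:]
  {6,11}:  v_{6} + v_{11} = v_{1} ; sig = [2:1]
  {4,8}:  v_{4} + v_{8} = v_{3} + v_{10} ; sig = [2:1,1]
  {6,12}:  v_{6} + v_{12} = v_{7} + v_{8} ; sig = [2:1,1]
  {10,12}:  v_{10} + v_{12} = v_{3} + v_{11} ; sig = [2:1,1]
  {5,9}:  v_{5} + v_{9} = v_{8} + v_{11} + v_{12} ; sig = [2:1,1,1]
  {6,9}:  v_{6} + v_{9} = v_{2} + v_{3} + v_{8} ; sig = [2:1,1,1]
  {7,9}:  v_{7} + v_{9} = v_{2} + v_{3} + v_{12} ; sig = [2:1,1,1]
  {1,9}:  v_{1} + v_{9} = v_{2} + v_{3} + v_{8} + v_{11} ; sig = [2:1,1,1,1]
  {4,6}:  v_{4} + v_{6} = v_{1} + v_{3} + v_{7} + v_{10} ; sig = [2:1,1,1,1]
  {9,10}:  v_{9} + v_{10} = v_{2} + 2·v_{3} + v_{8} + 2·v_{11} ; sig = [2:1,1,2,2]
  {1,4}:  v_{1} + v_{4} = v_{7} + 2·v_{10} ; sig = [2:1,2]
  {6,10}:  v_{6} + v_{10} = 2·v_{1} + v_{3} ; sig = [2:1,2]
  {4,12}:  v_{4} + v_{12} = 2·v_{3} + v_{7} + 2·v_{11} ; sig = [2:1,2,2]
  {4,9}:  v_{4} + v_{9} = v_{2} + 3·v_{3} + 2·v_{11} ; sig = [2:1,2,3]
  {2,3,5}:  v_{2} + v_{3} + v_{5} = 0 ; sig = [3:]
  {7,8,11}:  v_{7} + v_{8} + v_{11} = 0 ; sig = [3:]
  {1,3,11}:  v_{1} + v_{3} + v_{11} = v_{10} ; sig = [3:1]
  {1,7,8}:  v_{1} + v_{7} + v_{8} = v_{6} ; sig = [3:1]
  {2,5,10}:  v_{2} + v_{5} + v_{10} = v_{1} + v_{11} ; sig = [3:1,1]
  {7,8,10}:  v_{7} + v_{8} + v_{10} = v_{1} + v_{3} ; sig = [3:1,1]
  {2,4,5}:  v_{2} + v_{4} + v_{5} = v_{7} + v_{10} + v_{11} ; sig = [3:1,1,1]
  {3,7,10,11}:  v_{3} + v_{7} + v_{10} + v_{11} = v_{4} ; sig = [4:1]
  {2,3,8,11,12}:  v_{2} + v_{3} + v_{8} + v_{11} + v_{12} = v_{9} ; sig = [5:1]

so the primitive-relation signature multiset is
    |P|=2: 15 collections, coeffs (), (1), (1,1), (1,1), (1,1), (1,1,1), (1,1,1), (1,1,1), (1,1,1,1), (1,1,1,1), (1,1,2,2), (1,2), (1,2), (1,2,2), (1,2,3)
    |P|=3: 7 collections, coeffs (), (), (1), (1), (1,1), (1,1), (1,1,1)
    |P|=4: 1 collection, coeffs (1)
    |P|=5: 1 collection, coeffs (1)


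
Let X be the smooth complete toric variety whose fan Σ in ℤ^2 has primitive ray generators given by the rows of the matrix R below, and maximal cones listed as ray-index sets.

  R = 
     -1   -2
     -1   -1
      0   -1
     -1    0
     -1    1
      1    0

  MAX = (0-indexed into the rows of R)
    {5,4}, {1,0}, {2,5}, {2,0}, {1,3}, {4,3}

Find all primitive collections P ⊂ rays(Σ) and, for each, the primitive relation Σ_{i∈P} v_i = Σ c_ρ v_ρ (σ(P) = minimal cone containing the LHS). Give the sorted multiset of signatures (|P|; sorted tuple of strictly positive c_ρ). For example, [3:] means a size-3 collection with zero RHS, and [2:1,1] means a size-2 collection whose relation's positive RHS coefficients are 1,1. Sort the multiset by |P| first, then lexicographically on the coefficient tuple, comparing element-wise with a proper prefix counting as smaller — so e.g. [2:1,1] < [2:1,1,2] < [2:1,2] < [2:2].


Primitive collections (9):

  {3,5}:  v_{3} + v_{5} = 0  ⇒ sig = [2:]
  {1,2}:  v_{1} + v_{2} = v_{0}  ⇒ sig = [2:1]
  {1,5}:  v_{1} + v_{5} = v_{2}  ⇒ sig = [2:1]
  {2,3}:  v_{2} + v_{3} = v_{1}  ⇒ sig = [2:1]
  {2,4}:  v_{2} + v_{4} = v_{3}  ⇒ sig = [2:1]
  {0,4}:  v_{0} + v_{4} = v_{1} + v_{3}  ⇒ sig = [2:1,1]
  {0,3}:  v_{0} + v_{3} = 2·v_{1}  ⇒ sig = [2:2]
  {0,5}:  v_{0} + v_{5} = 2·v_{2}  ⇒ sig = [2:2]
  {1,4}:  v_{1} + v_{4} = 2·v_{3}  ⇒ sig = [2:2]

Sorted signature multiset PRS(X):
    |P|=2: 9 collections, coeffs (), (1), (1), (1), (1), (1,1), (2), (2), (2)


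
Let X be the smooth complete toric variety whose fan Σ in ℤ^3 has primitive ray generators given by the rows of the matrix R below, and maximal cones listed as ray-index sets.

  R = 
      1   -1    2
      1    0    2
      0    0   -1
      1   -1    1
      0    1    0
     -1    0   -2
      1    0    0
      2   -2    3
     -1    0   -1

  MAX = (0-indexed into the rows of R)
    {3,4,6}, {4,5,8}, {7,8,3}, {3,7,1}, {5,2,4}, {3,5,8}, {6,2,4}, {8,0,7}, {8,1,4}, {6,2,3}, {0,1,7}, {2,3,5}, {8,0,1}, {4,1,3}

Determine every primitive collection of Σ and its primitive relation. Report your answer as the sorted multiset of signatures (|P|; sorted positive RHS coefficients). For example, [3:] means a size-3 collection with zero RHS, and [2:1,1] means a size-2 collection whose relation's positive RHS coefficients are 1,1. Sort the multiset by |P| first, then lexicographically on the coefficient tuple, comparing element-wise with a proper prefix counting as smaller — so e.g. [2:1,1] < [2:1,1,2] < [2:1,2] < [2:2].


20 minimal non-faces of Δ(Σ) (on 9 rays):

  P={1,5}:  v_{1} + v_{5} = 0  ⇒ sig = [2:]
  P={0,2}:  v_{0} + v_{2} = v_{3}  ⇒ sig = [2:1]
  P={0,3}:  v_{0} + v_{3} = v_{7}  ⇒ sig = [2:1]
  P={0,4}:  v_{0} + v_{4} = v_{1}  ⇒ sig = [2:1]
  P={2,8}:  v_{2} + v_{8} = v_{5}  ⇒ sig = [2:1]
  P={6,8}:  v_{6} + v_{8} = v_{2}  ⇒ sig = [2:1]
  P={0,5}:  v_{0} + v_{5} = v_{3} + v_{8}  ⇒ sig = [2:1,1]
  P={1,2}:  v_{1} + v_{2} = v_{3} + v_{4}  ⇒ sig = [2:1,1]
  P={4,7}:  v_{4} + v_{7} = v_{1} + v_{3}  ⇒ sig = [2:1,1]
  P={0,6}:  v_{0} + v_{6} = 2·v_{3} + v_{4}  ⇒ sig = [2:1,2]
  P={5,7}:  v_{5} + v_{7} = 2·v_{3} + v_{8}  ⇒ sig = [2:1,2]
  P={6,7}:  v_{6} + v_{7} = 3·v_{3} + v_{4}  ⇒ sig = [2:1,3]
  P={2,7}:  v_{2} + v_{7} = 2·v_{3}  ⇒ sig = [2:2]
  P={5,6}:  v_{5} + v_{6} = 2·v_{2}  ⇒ sig = [2:2]
  P={1,6}:  v_{1} + v_{6} = 2·v_{3} + 2·v_{4}  ⇒ sig = [2:2,2]
  P={3,4,8}:  v_{3} + v_{4} + v_{8} = 0  ⇒ sig = [3:]
  P={1,3,8}:  v_{1} + v_{3} + v_{8} = v_{0}  ⇒ sig = [3:1]
  P={2,3,4}:  v_{2} + v_{3} + v_{4} = v_{6}  ⇒ sig = [3:1]
  P={3,4,5}:  v_{3} + v_{4} + v_{5} = v_{2}  ⇒ sig = [3:1]
  P={1,7,8}:  v_{1} + v_{7} + v_{8} = 2·v_{0}  ⇒ sig = [3:2]

so the primitive-relation signature multiset is
    |P|=2: 15 collections, coeffs (), (1), (1), (1), (1), (1), (1,1), (1,1), (1,1), (1,2), (1,2), (1,3), (2), (2), (2,2)
    |P|=3: 5 collections, coeffs (), (1), (1), (1), (2)


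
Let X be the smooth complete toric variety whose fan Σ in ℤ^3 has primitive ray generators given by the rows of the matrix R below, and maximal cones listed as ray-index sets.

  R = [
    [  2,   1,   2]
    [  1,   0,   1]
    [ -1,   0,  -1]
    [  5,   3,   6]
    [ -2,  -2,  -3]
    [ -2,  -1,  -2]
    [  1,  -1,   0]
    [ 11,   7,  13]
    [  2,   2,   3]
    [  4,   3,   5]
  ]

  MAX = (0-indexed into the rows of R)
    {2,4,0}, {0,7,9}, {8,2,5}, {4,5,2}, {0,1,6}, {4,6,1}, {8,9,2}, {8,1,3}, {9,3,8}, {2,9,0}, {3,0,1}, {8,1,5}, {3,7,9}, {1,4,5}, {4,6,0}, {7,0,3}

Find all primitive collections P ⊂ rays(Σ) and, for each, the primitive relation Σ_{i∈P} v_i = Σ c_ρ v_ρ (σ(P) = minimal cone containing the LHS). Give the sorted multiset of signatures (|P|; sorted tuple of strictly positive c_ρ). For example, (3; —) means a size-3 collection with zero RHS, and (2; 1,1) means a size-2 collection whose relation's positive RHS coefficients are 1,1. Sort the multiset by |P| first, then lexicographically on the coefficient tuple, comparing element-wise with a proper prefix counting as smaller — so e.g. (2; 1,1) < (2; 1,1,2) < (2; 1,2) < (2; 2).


23 collections generate NE(X_Σ); each relation:

  P={0,5}:  v_{0} + v_{5} = 0 ; sig = (2; —)
  P={1,2}:  v_{1} + v_{2} = 0 ; sig = (2; —)
  P={4,8}:  v_{4} + v_{8} = 0 ; sig = (2; —)
  P={0,8}:  v_{0} + v_{8} = v_{9} ; sig = (2; 1)
  P={1,9}:  v_{1} + v_{9} = v_{3} ; sig = (2; 1)
  P={2,3}:  v_{2} + v_{3} = v_{9} ; sig = (2; 1)
  P={4,9}:  v_{4} + v_{9} = v_{0} ; sig = (2; 1)
  P={5,9}:  v_{5} + v_{9} = v_{8} ; sig = (2; 1)
  P={2,6}:  v_{2} + v_{6} = v_{0} + v_{4} ; sig = (2; 1,1)
  P={3,4}:  v_{3} + v_{4} = v_{0} + v_{1} ; sig = (2; 1,1)
  P={3,5}:  v_{3} + v_{5} = v_{1} + v_{8} ; sig = (2; 1,1)
  P={5,6}:  v_{5} + v_{6} = v_{1} + v_{4} ; sig = (2; 1,1)
  P={5,7}:  v_{5} + v_{7} = v_{3} + v_{9} ; sig = (2; 1,1)
  P={6,8}:  v_{6} + v_{8} = v_{0} + v_{1} ; sig = (2; 1,1)
  P={6,7}:  v_{6} + v_{7} = 3·v_{0} + v_{1} + v_{3} ; sig = (2; 1,1,3)
  P={1,7}:  v_{1} + v_{7} = v_{0} + 2·v_{3} ; sig = (2; 1,2)
  P={2,7}:  v_{2} + v_{7} = v_{0} + 2·v_{9} ; sig = (2; 1,2)
  P={4,7}:  v_{4} + v_{7} = 2·v_{0} + v_{3} ; sig = (2; 1,2)
  P={6,9}:  v_{6} + v_{9} = 2·v_{0} + v_{1} ; sig = (2; 1,2)
  P={7,8}:  v_{7} + v_{8} = v_{3} + 2·v_{9} ; sig = (2; 1,2)
  P={3,6}:  v_{3} + v_{6} = 2·v_{0} + 2·v_{1} ; sig = (2; 2,2)
  P={0,1,4}:  v_{0} + v_{1} + v_{4} = v_{6} ; sig = (3; 1)
  P={0,3,9}:  v_{0} + v_{3} + v_{9} = v_{7} ; sig = (3; 1)

Sorted signature multiset PRS(X):
    |P|=2: 21 collections, coeffs (), (), (), (1), (1), (1), (1), (1), (1,1), (1,1), (1,1), (1,1), (1,1), (1,1), (1,1,3), (1,2), (1,2), (1,2), (1,2), (1,2), (2,2)
    |P|=3: 2 collections, coeffs (1), (1)


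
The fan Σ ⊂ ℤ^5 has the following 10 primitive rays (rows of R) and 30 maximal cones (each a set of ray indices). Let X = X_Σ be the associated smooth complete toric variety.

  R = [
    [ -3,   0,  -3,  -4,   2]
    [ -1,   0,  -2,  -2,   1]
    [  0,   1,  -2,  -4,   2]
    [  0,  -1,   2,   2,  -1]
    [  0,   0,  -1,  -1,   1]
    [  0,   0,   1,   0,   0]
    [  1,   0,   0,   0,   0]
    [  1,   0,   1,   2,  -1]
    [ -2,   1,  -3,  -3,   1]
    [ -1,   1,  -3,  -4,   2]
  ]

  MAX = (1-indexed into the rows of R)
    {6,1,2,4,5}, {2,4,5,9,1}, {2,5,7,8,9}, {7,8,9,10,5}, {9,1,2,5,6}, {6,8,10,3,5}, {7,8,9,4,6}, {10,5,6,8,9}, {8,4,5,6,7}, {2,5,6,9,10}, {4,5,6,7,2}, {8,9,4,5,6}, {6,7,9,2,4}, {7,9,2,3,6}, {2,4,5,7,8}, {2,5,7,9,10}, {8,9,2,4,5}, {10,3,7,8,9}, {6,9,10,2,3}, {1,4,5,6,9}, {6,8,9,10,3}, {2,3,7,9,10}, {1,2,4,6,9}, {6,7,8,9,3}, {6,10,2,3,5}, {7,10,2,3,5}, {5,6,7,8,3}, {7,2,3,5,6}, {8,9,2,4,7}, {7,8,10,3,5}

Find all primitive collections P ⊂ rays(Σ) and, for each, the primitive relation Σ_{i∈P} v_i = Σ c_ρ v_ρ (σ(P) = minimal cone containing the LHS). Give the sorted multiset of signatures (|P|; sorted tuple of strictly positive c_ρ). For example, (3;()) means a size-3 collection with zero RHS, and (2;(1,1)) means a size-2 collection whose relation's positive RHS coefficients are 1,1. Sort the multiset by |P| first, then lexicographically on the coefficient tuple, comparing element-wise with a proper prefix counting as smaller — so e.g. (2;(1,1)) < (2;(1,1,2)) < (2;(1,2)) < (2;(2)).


|primitive collections| = 14. Relations:

  • {4,10}:  v_{4} + v_{10} = v_{2} + v_{6}  so sig = (2;(1,1))
  • {1,8}:  v_{1} + v_{8} = v_{4} + v_{5} + v_{9}  so sig = (2;(1,1,1))
  • {3,4}:  v_{3} + v_{4} = v_{2} + 2·v_{6} + v_{7}  so sig = (2;(1,1,2))
  • {1,10}:  v_{1} + v_{10} = 2·v_{2} + v_{5} + 2·v_{6} + v_{9}  so sig = (2;(1,1,2,2))
  • {1,7}:  v_{1} + v_{7} = 2·v_{2} + v_{6}  so sig = (2;(1,2))
  • {1,3}:  v_{1} + v_{3} = 2·v_{2} + 2·v_{6} + v_{10}  so sig = (2;(1,2,2))
  • {2,6,8}:  v_{2} + v_{6} + v_{8} = 0  so sig = (3;())
  • {6,7,10}:  v_{6} + v_{7} + v_{10} = v_{3}  so sig = (3;(1))
  • {2,3,8}:  v_{2} + v_{3} + v_{8} = v_{7} + v_{10}  so sig = (3;(1,1))
  • {2,8,10}:  v_{2} + v_{8} + v_{10} = v_{5} + v_{7} + v_{9}  so sig = (3;(1,1,1))
  • {3,5,9}:  v_{3} + v_{5} + v_{9} = 2·v_{10}  so sig = (3;(2))
  • {4,5,7,9}:  v_{4} + v_{5} + v_{7} + v_{9} = v_{2}  so sig = (4;(1))
  • {5,6,7,9}:  v_{5} + v_{6} + v_{7} + v_{9} = v_{10}  so sig = (4;(1))
  • {2,4,5,6,9}:  v_{2} + v_{4} + v_{5} + v_{6} + v_{9} = v_{1}  so sig = (5;(1))

Signatures (|P|; sorted positive RHS coefficients), sorted:
[(2;(1,1)), (2;(1,1,1)), (2;(1,1,2)), (2;(1,1,2,2)), (2;(1,2)), (2;(1,2,2)), (3;()), (3;(1)), (3;(1,1)), (3;(1,1,1)), (3;(2)), (4;(1)), (4;(1)), (5;(1))]


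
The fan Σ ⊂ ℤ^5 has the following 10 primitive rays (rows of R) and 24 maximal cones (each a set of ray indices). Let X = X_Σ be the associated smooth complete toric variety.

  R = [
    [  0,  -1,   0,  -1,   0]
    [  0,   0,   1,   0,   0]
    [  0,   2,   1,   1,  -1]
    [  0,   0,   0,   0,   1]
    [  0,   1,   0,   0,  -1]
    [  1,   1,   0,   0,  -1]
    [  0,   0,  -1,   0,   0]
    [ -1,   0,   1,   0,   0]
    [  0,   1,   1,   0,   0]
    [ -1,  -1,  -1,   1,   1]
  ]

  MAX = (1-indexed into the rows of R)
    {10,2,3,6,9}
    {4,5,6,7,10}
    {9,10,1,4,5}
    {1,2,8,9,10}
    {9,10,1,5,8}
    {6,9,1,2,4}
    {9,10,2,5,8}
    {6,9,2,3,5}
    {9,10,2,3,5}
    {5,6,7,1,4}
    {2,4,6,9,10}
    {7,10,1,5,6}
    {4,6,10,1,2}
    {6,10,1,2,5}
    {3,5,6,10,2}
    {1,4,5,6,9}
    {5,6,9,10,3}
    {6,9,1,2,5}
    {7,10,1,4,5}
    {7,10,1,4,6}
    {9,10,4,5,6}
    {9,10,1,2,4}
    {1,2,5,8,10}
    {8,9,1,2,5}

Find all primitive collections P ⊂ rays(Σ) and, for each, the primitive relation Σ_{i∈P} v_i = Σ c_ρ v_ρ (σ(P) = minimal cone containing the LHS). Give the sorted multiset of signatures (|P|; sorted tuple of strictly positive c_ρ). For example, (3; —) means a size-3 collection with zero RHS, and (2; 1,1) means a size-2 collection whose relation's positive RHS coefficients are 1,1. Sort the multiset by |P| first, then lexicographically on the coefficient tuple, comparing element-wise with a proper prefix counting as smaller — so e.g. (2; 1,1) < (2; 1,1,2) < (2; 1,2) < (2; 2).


14 collections generate NE(X_Σ); each relation:

  P={2,7}:  v_{2} + v_{7} = 0  so sig = (2; —)
  P={1,3}:  v_{1} + v_{3} = v_{2} + v_{5}  so sig = (2; 1,1)
  P={6,8}:  v_{6} + v_{8} = v_{2} + v_{5}  so sig = (2; 1,1)
  P={7,9}:  v_{7} + v_{9} = v_{4} + v_{5}  so sig = (2; 1,1)
  P={3,7}:  v_{3} + v_{7} = v_{5} + v_{6} + v_{9} + v_{10}  so sig = (2; 1,1,1,1)
  P={7,8}:  v_{7} + v_{8} = v_{1} + v_{5} + v_{9} + v_{10}  so sig = (2; 1,1,1,1)
  P={3,4}:  v_{3} + v_{4} = v_{6} + 2·v_{9} + v_{10}  so sig = (2; 1,1,2)
  P={4,8}:  v_{4} + v_{8} = v_{1} + 2·v_{9} + v_{10}  so sig = (2; 1,1,2)
  P={3,8}:  v_{3} + v_{8} = 2·v_{2} + 2·v_{5} + v_{9} + v_{10}  so sig = (2; 1,1,2,2)
  P={2,4,5}:  v_{2} + v_{4} + v_{5} = v_{9}  so sig = (3; 1)
  P={1,6,9,10}:  v_{1} + v_{6} + v_{9} + v_{10} = 0  so sig = (4; —)
  P={1,2,5,9,10}:  v_{1} + v_{2} + v_{5} + v_{9} + v_{10} = v_{8}  so sig = (5; 1)
  P={1,4,5,6,10}:  v_{1} + v_{4} + v_{5} + v_{6} + v_{10} = v_{7}  so sig = (5; 1)
  P={2,5,6,9,10}:  v_{2} + v_{5} + v_{6} + v_{9} + v_{10} = v_{3}  so sig = (5; 1)

Sorted signature multiset PRS(X):
    (2; —)
    (2; 1,1)
    (2; 1,1)
    (2; 1,1)
    (2; 1,1,1,1)
    (2; 1,1,1,1)
    (2; 1,1,2)
    (2; 1,1,2)
    (2; 1,1,2,2)
    (3; 1)
    (4; —)
    (5; 1)
    (5; 1)
    (5; 1)


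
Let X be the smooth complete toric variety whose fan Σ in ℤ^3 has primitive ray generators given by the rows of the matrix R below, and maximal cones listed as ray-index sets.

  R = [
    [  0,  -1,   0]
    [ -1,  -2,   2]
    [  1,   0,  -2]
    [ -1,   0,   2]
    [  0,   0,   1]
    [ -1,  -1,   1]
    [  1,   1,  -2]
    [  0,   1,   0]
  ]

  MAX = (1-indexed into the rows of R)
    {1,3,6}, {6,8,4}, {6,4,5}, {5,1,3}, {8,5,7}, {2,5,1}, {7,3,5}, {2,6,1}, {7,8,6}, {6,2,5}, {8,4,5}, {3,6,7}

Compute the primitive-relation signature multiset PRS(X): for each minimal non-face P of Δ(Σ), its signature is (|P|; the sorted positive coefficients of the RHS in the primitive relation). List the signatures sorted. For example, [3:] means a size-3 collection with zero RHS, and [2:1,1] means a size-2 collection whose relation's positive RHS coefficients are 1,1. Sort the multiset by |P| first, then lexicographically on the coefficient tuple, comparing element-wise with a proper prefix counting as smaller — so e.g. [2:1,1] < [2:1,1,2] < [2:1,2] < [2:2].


14 minimal non-faces of Δ(Σ) (on 8 rays):

  P={1,8}:  v_{1} + v_{8} = 0  so sig = [2:]
  P={3,4}:  v_{3} + v_{4} = 0  so sig = [2:]
  P={1,7}:  v_{1} + v_{7} = v_{3}  so sig = [2:1]
  P={2,7}:  v_{2} + v_{7} = v_{1}  so sig = [2:1]
  P={3,8}:  v_{3} + v_{8} = v_{7}  so sig = [2:1]
  P={4,7}:  v_{4} + v_{7} = v_{8}  so sig = [2:1]
  P={1,4}:  v_{1} + v_{4} = v_{5} + v_{6}  so sig = [2:1,1]
  P={2,8}:  v_{2} + v_{8} = v_{5} + v_{6}  so sig = [2:1,1]
  P={2,3}:  v_{2} + v_{3} = 2·v_{1}  so sig = [2:2]
  P={2,4}:  v_{2} + v_{4} = 2·v_{5} + 2·v_{6}  so sig = [2:2,2]
  P={5,6,7}:  v_{5} + v_{6} + v_{7} = 0  so sig = [3:]
  P={1,5,6}:  v_{1} + v_{5} + v_{6} = v_{2}  so sig = [3:1]
  P={3,5,6}:  v_{3} + v_{5} + v_{6} = v_{1}  so sig = [3:1]
  P={5,6,8}:  v_{5} + v_{6} + v_{8} = v_{4}  so sig = [3:1]

so the primitive-relation signature multiset is
{ [2:] ×2,  [2:1] ×4,  [2:1,1] ×2,  [2:2],  [2:2,2],  [3:],  [3:1] ×3 }


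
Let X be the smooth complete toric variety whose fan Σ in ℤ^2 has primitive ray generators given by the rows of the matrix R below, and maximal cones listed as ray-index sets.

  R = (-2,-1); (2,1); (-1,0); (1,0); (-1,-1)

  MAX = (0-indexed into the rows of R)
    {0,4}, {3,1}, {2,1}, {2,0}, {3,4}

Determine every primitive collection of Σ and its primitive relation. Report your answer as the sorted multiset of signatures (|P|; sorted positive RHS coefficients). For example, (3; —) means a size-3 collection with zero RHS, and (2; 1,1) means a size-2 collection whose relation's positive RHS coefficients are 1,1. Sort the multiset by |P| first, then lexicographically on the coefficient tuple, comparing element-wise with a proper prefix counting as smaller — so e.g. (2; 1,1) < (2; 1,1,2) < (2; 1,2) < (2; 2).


5 collections generate NE(X_Σ); each relation:

  P = {0,1}:  v_{0} + v_{1} = 0 ; sig = (2; —)
  P = {2,3}:  v_{2} + v_{3} = 0 ; sig = (2; —)
  P = {0,3}:  v_{0} + v_{3} = v_{4} ; sig = (2; 1)
  P = {1,4}:  v_{1} + v_{4} = v_{3} ; sig = (2; 1)
  P = {2,4}:  v_{2} + v_{4} = v_{0} ; sig = (2; 1)

Sorted signature multiset PRS(X):
[(2; —), (2; —), (2; 1), (2; 1), (2; 1)]


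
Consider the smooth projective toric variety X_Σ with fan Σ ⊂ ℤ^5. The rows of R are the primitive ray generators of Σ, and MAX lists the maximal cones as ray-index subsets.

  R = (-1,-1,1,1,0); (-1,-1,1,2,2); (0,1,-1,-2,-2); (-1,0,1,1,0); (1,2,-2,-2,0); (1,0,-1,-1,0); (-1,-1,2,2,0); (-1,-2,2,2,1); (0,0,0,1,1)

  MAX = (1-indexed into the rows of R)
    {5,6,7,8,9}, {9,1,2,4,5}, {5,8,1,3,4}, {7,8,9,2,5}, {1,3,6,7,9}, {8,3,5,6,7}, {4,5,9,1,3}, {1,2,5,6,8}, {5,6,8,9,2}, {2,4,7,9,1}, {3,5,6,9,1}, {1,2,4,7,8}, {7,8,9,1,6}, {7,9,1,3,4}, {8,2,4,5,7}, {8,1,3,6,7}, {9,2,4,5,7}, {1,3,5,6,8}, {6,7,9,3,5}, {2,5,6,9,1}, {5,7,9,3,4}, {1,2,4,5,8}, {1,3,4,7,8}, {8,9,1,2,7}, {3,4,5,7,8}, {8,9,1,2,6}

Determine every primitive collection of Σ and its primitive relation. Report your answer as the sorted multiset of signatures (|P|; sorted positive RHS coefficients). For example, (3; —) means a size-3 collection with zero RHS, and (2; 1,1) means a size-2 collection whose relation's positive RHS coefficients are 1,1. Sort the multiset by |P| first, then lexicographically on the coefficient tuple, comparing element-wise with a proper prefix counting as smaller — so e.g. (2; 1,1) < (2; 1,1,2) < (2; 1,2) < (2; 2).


Primitive collections (7):

  P = {4,6}:  v_{4} + v_{6} = 0  →  sig = (2; —)
  P = {2,3}:  v_{2} + v_{3} = 2·v_{1} + v_{5}  →  sig = (2; 1,2)
  P = {1,5,7}:  v_{1} + v_{5} + v_{7} = v_{4}  →  sig = (3; 1)
  P = {3,8,9}:  v_{3} + v_{8} + v_{9} = v_{1}  →  sig = (3; 1)
  P = {2,6,7}:  v_{2} + v_{6} + v_{7} = v_{8} + v_{9}  →  sig = (3; 1,1)
  P = {4,8,9}:  v_{4} + v_{8} + v_{9} = v_{2} + v_{7}  →  sig = (3; 1,1)
  P = {1,5,8,9}:  v_{1} + v_{5} + v_{8} + v_{9} = v_{2}  →  sig = (4; 1)

Hence PRS(X_Σ) =
{ (2; —),  (2; 1,2),  (3; 1) ×2,  (3; 1,1) ×2,  (4; 1) }


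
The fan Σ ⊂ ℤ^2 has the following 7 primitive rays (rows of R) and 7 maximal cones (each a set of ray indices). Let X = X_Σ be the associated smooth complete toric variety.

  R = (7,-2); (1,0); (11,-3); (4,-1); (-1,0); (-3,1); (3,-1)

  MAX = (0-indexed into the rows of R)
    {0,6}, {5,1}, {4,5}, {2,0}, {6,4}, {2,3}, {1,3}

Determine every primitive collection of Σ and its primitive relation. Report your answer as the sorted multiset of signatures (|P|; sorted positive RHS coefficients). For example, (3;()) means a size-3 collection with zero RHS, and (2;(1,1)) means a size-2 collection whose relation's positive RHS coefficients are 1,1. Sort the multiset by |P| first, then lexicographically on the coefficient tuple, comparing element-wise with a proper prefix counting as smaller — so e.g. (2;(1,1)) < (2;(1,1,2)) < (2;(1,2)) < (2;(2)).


Minimal non-faces — 14 found among 7 rays, 7 max cones:

  • {1,4}:  v_{1} + v_{4} = 0  ⟹  sig = (2;())
  • {5,6}:  v_{5} + v_{6} = 0  ⟹  sig = (2;())
  • {0,3}:  v_{0} + v_{3} = v_{2}  ⟹  sig = (2;(1))
  • {0,5}:  v_{0} + v_{5} = v_{3}  ⟹  sig = (2;(1))
  • {1,6}:  v_{1} + v_{6} = v_{3}  ⟹  sig = (2;(1))
  • {3,4}:  v_{3} + v_{4} = v_{6}  ⟹  sig = (2;(1))
  • {3,5}:  v_{3} + v_{5} = v_{1}  ⟹  sig = (2;(1))
  • {3,6}:  v_{3} + v_{6} = v_{0}  ⟹  sig = (2;(1))
  • {2,4}:  v_{2} + v_{4} = v_{0} + v_{6}  ⟹  sig = (2;(1,1))
  • {0,1}:  v_{0} + v_{1} = 2·v_{3}  ⟹  sig = (2;(2))
  • {0,4}:  v_{0} + v_{4} = 2·v_{6}  ⟹  sig = (2;(2))
  • {2,5}:  v_{2} + v_{5} = 2·v_{3}  ⟹  sig = (2;(2))
  • {2,6}:  v_{2} + v_{6} = 2·v_{0}  ⟹  sig = (2;(2))
  • {1,2}:  v_{1} + v_{2} = 3·v_{3}  ⟹  sig = (2;(3))

Hence PRS(X_Σ) =
    |P|=2: 14 collections, coeffs (), (), (1), (1), (1), (1), (1), (1), (1,1), (2), (2), (2), (2), (3)


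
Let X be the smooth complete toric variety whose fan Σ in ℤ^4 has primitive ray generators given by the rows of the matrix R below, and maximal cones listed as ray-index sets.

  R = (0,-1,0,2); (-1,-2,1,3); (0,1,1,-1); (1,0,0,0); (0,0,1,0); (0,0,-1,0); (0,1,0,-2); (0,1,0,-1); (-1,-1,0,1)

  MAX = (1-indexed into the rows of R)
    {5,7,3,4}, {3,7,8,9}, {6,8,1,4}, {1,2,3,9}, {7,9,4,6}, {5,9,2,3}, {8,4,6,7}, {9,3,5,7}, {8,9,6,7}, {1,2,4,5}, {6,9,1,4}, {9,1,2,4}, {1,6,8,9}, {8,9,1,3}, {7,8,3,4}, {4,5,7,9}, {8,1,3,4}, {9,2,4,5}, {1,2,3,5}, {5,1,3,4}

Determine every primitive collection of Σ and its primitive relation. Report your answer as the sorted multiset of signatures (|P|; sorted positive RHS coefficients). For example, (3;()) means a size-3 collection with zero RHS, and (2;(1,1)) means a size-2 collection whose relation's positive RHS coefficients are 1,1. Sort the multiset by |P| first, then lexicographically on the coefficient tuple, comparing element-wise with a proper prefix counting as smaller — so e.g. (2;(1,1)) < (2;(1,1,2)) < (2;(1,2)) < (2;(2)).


11 collections generate NE(X_Σ); each relation:

  • {1,7}:  v_{1} + v_{7} = 0  ⇒ sig = (2;())
  • {5,6}:  v_{5} + v_{6} = 0  ⇒ sig = (2;())
  • {3,6}:  v_{3} + v_{6} = v_{8}  ⇒ sig = (2;(1))
  • {5,8}:  v_{5} + v_{8} = v_{3}  ⇒ sig = (2;(1))
  • {2,6}:  v_{2} + v_{6} = v_{1} + v_{9}  ⇒ sig = (2;(1,1))
  • {2,7}:  v_{2} + v_{7} = v_{5} + v_{9}  ⇒ sig = (2;(1,1))
  • {2,8}:  v_{2} + v_{8} = v_{1} + v_{3} + v_{9}  ⇒ sig = (2;(1,1,1))
  • {4,8,9}:  v_{4} + v_{8} + v_{9} = 0  ⇒ sig = (3;())
  • {1,5,9}:  v_{1} + v_{5} + v_{9} = v_{2}  ⇒ sig = (3;(1))
  • {3,4,9}:  v_{3} + v_{4} + v_{9} = v_{5}  ⇒ sig = (3;(1))
  • {2,3,4}:  v_{2} + v_{3} + v_{4} = v_{1} + 2·v_{5}  ⇒ sig = (3;(1,2))

Sorted signature multiset PRS(X):
    |P|=2: 7 collections, coeffs (), (), (1), (1), (1,1), (1,1), (1,1,1)
    |P|=3: 4 collections, coeffs (), (1), (1), (1,2)
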